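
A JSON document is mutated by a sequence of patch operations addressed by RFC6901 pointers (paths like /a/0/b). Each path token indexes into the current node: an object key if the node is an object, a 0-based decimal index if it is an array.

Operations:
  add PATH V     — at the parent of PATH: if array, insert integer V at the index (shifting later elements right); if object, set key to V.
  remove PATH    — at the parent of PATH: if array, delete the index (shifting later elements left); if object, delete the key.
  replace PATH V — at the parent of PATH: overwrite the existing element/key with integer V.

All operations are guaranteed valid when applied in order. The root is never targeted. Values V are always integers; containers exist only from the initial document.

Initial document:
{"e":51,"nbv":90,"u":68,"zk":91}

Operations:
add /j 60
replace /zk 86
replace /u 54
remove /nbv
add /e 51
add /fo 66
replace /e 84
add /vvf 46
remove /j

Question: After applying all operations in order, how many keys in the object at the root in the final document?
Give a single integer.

After op 1 (add /j 60): {"e":51,"j":60,"nbv":90,"u":68,"zk":91}
After op 2 (replace /zk 86): {"e":51,"j":60,"nbv":90,"u":68,"zk":86}
After op 3 (replace /u 54): {"e":51,"j":60,"nbv":90,"u":54,"zk":86}
After op 4 (remove /nbv): {"e":51,"j":60,"u":54,"zk":86}
After op 5 (add /e 51): {"e":51,"j":60,"u":54,"zk":86}
After op 6 (add /fo 66): {"e":51,"fo":66,"j":60,"u":54,"zk":86}
After op 7 (replace /e 84): {"e":84,"fo":66,"j":60,"u":54,"zk":86}
After op 8 (add /vvf 46): {"e":84,"fo":66,"j":60,"u":54,"vvf":46,"zk":86}
After op 9 (remove /j): {"e":84,"fo":66,"u":54,"vvf":46,"zk":86}
Size at the root: 5

Answer: 5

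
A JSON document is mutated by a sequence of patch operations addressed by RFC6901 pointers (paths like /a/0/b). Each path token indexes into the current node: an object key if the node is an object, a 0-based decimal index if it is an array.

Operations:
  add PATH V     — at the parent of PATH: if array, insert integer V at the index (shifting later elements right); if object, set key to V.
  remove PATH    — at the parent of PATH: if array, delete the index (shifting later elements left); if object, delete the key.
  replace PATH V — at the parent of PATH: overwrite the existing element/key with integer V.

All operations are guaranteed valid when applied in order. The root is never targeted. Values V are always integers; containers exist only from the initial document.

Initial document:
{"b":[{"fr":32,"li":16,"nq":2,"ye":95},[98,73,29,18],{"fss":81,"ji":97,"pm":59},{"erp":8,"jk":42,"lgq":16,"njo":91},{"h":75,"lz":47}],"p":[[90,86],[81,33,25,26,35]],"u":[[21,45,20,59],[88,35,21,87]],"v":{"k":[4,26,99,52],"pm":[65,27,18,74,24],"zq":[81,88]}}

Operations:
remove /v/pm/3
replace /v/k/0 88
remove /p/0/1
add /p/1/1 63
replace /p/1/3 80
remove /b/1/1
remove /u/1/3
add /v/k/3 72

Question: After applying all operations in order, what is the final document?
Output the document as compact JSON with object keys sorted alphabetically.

Answer: {"b":[{"fr":32,"li":16,"nq":2,"ye":95},[98,29,18],{"fss":81,"ji":97,"pm":59},{"erp":8,"jk":42,"lgq":16,"njo":91},{"h":75,"lz":47}],"p":[[90],[81,63,33,80,26,35]],"u":[[21,45,20,59],[88,35,21]],"v":{"k":[88,26,99,72,52],"pm":[65,27,18,24],"zq":[81,88]}}

Derivation:
After op 1 (remove /v/pm/3): {"b":[{"fr":32,"li":16,"nq":2,"ye":95},[98,73,29,18],{"fss":81,"ji":97,"pm":59},{"erp":8,"jk":42,"lgq":16,"njo":91},{"h":75,"lz":47}],"p":[[90,86],[81,33,25,26,35]],"u":[[21,45,20,59],[88,35,21,87]],"v":{"k":[4,26,99,52],"pm":[65,27,18,24],"zq":[81,88]}}
After op 2 (replace /v/k/0 88): {"b":[{"fr":32,"li":16,"nq":2,"ye":95},[98,73,29,18],{"fss":81,"ji":97,"pm":59},{"erp":8,"jk":42,"lgq":16,"njo":91},{"h":75,"lz":47}],"p":[[90,86],[81,33,25,26,35]],"u":[[21,45,20,59],[88,35,21,87]],"v":{"k":[88,26,99,52],"pm":[65,27,18,24],"zq":[81,88]}}
After op 3 (remove /p/0/1): {"b":[{"fr":32,"li":16,"nq":2,"ye":95},[98,73,29,18],{"fss":81,"ji":97,"pm":59},{"erp":8,"jk":42,"lgq":16,"njo":91},{"h":75,"lz":47}],"p":[[90],[81,33,25,26,35]],"u":[[21,45,20,59],[88,35,21,87]],"v":{"k":[88,26,99,52],"pm":[65,27,18,24],"zq":[81,88]}}
After op 4 (add /p/1/1 63): {"b":[{"fr":32,"li":16,"nq":2,"ye":95},[98,73,29,18],{"fss":81,"ji":97,"pm":59},{"erp":8,"jk":42,"lgq":16,"njo":91},{"h":75,"lz":47}],"p":[[90],[81,63,33,25,26,35]],"u":[[21,45,20,59],[88,35,21,87]],"v":{"k":[88,26,99,52],"pm":[65,27,18,24],"zq":[81,88]}}
After op 5 (replace /p/1/3 80): {"b":[{"fr":32,"li":16,"nq":2,"ye":95},[98,73,29,18],{"fss":81,"ji":97,"pm":59},{"erp":8,"jk":42,"lgq":16,"njo":91},{"h":75,"lz":47}],"p":[[90],[81,63,33,80,26,35]],"u":[[21,45,20,59],[88,35,21,87]],"v":{"k":[88,26,99,52],"pm":[65,27,18,24],"zq":[81,88]}}
After op 6 (remove /b/1/1): {"b":[{"fr":32,"li":16,"nq":2,"ye":95},[98,29,18],{"fss":81,"ji":97,"pm":59},{"erp":8,"jk":42,"lgq":16,"njo":91},{"h":75,"lz":47}],"p":[[90],[81,63,33,80,26,35]],"u":[[21,45,20,59],[88,35,21,87]],"v":{"k":[88,26,99,52],"pm":[65,27,18,24],"zq":[81,88]}}
After op 7 (remove /u/1/3): {"b":[{"fr":32,"li":16,"nq":2,"ye":95},[98,29,18],{"fss":81,"ji":97,"pm":59},{"erp":8,"jk":42,"lgq":16,"njo":91},{"h":75,"lz":47}],"p":[[90],[81,63,33,80,26,35]],"u":[[21,45,20,59],[88,35,21]],"v":{"k":[88,26,99,52],"pm":[65,27,18,24],"zq":[81,88]}}
After op 8 (add /v/k/3 72): {"b":[{"fr":32,"li":16,"nq":2,"ye":95},[98,29,18],{"fss":81,"ji":97,"pm":59},{"erp":8,"jk":42,"lgq":16,"njo":91},{"h":75,"lz":47}],"p":[[90],[81,63,33,80,26,35]],"u":[[21,45,20,59],[88,35,21]],"v":{"k":[88,26,99,72,52],"pm":[65,27,18,24],"zq":[81,88]}}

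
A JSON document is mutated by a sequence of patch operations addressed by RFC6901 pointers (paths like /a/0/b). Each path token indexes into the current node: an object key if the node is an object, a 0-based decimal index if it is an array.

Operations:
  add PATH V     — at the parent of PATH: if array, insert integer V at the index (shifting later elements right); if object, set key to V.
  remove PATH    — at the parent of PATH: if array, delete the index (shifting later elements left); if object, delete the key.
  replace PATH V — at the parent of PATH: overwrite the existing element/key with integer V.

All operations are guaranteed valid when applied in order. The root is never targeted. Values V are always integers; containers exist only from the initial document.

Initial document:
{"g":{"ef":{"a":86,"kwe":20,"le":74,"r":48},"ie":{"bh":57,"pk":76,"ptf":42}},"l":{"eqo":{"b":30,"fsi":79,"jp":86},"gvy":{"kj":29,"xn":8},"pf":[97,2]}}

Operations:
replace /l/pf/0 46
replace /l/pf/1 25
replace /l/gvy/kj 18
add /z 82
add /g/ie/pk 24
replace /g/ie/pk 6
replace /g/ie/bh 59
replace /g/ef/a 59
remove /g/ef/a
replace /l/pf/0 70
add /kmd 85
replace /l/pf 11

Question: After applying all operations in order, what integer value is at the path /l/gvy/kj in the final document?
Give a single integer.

Answer: 18

Derivation:
After op 1 (replace /l/pf/0 46): {"g":{"ef":{"a":86,"kwe":20,"le":74,"r":48},"ie":{"bh":57,"pk":76,"ptf":42}},"l":{"eqo":{"b":30,"fsi":79,"jp":86},"gvy":{"kj":29,"xn":8},"pf":[46,2]}}
After op 2 (replace /l/pf/1 25): {"g":{"ef":{"a":86,"kwe":20,"le":74,"r":48},"ie":{"bh":57,"pk":76,"ptf":42}},"l":{"eqo":{"b":30,"fsi":79,"jp":86},"gvy":{"kj":29,"xn":8},"pf":[46,25]}}
After op 3 (replace /l/gvy/kj 18): {"g":{"ef":{"a":86,"kwe":20,"le":74,"r":48},"ie":{"bh":57,"pk":76,"ptf":42}},"l":{"eqo":{"b":30,"fsi":79,"jp":86},"gvy":{"kj":18,"xn":8},"pf":[46,25]}}
After op 4 (add /z 82): {"g":{"ef":{"a":86,"kwe":20,"le":74,"r":48},"ie":{"bh":57,"pk":76,"ptf":42}},"l":{"eqo":{"b":30,"fsi":79,"jp":86},"gvy":{"kj":18,"xn":8},"pf":[46,25]},"z":82}
After op 5 (add /g/ie/pk 24): {"g":{"ef":{"a":86,"kwe":20,"le":74,"r":48},"ie":{"bh":57,"pk":24,"ptf":42}},"l":{"eqo":{"b":30,"fsi":79,"jp":86},"gvy":{"kj":18,"xn":8},"pf":[46,25]},"z":82}
After op 6 (replace /g/ie/pk 6): {"g":{"ef":{"a":86,"kwe":20,"le":74,"r":48},"ie":{"bh":57,"pk":6,"ptf":42}},"l":{"eqo":{"b":30,"fsi":79,"jp":86},"gvy":{"kj":18,"xn":8},"pf":[46,25]},"z":82}
After op 7 (replace /g/ie/bh 59): {"g":{"ef":{"a":86,"kwe":20,"le":74,"r":48},"ie":{"bh":59,"pk":6,"ptf":42}},"l":{"eqo":{"b":30,"fsi":79,"jp":86},"gvy":{"kj":18,"xn":8},"pf":[46,25]},"z":82}
After op 8 (replace /g/ef/a 59): {"g":{"ef":{"a":59,"kwe":20,"le":74,"r":48},"ie":{"bh":59,"pk":6,"ptf":42}},"l":{"eqo":{"b":30,"fsi":79,"jp":86},"gvy":{"kj":18,"xn":8},"pf":[46,25]},"z":82}
After op 9 (remove /g/ef/a): {"g":{"ef":{"kwe":20,"le":74,"r":48},"ie":{"bh":59,"pk":6,"ptf":42}},"l":{"eqo":{"b":30,"fsi":79,"jp":86},"gvy":{"kj":18,"xn":8},"pf":[46,25]},"z":82}
After op 10 (replace /l/pf/0 70): {"g":{"ef":{"kwe":20,"le":74,"r":48},"ie":{"bh":59,"pk":6,"ptf":42}},"l":{"eqo":{"b":30,"fsi":79,"jp":86},"gvy":{"kj":18,"xn":8},"pf":[70,25]},"z":82}
After op 11 (add /kmd 85): {"g":{"ef":{"kwe":20,"le":74,"r":48},"ie":{"bh":59,"pk":6,"ptf":42}},"kmd":85,"l":{"eqo":{"b":30,"fsi":79,"jp":86},"gvy":{"kj":18,"xn":8},"pf":[70,25]},"z":82}
After op 12 (replace /l/pf 11): {"g":{"ef":{"kwe":20,"le":74,"r":48},"ie":{"bh":59,"pk":6,"ptf":42}},"kmd":85,"l":{"eqo":{"b":30,"fsi":79,"jp":86},"gvy":{"kj":18,"xn":8},"pf":11},"z":82}
Value at /l/gvy/kj: 18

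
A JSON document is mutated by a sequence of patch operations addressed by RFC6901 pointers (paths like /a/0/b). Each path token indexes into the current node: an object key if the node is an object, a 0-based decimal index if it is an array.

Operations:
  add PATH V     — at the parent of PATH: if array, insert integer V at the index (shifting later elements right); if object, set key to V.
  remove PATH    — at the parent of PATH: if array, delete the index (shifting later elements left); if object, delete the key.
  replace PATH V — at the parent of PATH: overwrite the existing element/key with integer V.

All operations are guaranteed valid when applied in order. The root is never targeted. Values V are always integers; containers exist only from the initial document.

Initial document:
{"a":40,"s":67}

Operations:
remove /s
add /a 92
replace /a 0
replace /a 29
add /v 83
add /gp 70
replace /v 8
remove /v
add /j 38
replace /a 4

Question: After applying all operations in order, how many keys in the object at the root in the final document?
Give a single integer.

After op 1 (remove /s): {"a":40}
After op 2 (add /a 92): {"a":92}
After op 3 (replace /a 0): {"a":0}
After op 4 (replace /a 29): {"a":29}
After op 5 (add /v 83): {"a":29,"v":83}
After op 6 (add /gp 70): {"a":29,"gp":70,"v":83}
After op 7 (replace /v 8): {"a":29,"gp":70,"v":8}
After op 8 (remove /v): {"a":29,"gp":70}
After op 9 (add /j 38): {"a":29,"gp":70,"j":38}
After op 10 (replace /a 4): {"a":4,"gp":70,"j":38}
Size at the root: 3

Answer: 3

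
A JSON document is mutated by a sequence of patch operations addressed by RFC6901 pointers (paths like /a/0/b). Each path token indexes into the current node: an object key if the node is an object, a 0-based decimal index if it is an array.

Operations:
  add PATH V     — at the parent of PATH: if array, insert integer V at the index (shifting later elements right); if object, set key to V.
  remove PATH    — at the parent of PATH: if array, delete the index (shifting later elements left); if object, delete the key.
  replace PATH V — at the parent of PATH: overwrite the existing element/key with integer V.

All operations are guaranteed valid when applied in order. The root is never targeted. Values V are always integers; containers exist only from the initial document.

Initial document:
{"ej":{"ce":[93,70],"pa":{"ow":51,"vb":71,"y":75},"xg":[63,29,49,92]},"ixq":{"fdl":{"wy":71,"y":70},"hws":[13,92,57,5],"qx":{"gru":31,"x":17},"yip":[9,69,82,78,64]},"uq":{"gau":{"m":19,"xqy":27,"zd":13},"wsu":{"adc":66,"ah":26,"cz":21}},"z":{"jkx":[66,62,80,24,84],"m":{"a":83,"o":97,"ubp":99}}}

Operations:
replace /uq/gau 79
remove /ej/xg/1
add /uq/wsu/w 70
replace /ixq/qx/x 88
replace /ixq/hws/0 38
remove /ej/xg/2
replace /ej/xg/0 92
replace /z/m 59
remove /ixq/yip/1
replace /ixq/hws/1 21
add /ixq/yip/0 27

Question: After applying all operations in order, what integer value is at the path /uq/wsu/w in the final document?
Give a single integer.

Answer: 70

Derivation:
After op 1 (replace /uq/gau 79): {"ej":{"ce":[93,70],"pa":{"ow":51,"vb":71,"y":75},"xg":[63,29,49,92]},"ixq":{"fdl":{"wy":71,"y":70},"hws":[13,92,57,5],"qx":{"gru":31,"x":17},"yip":[9,69,82,78,64]},"uq":{"gau":79,"wsu":{"adc":66,"ah":26,"cz":21}},"z":{"jkx":[66,62,80,24,84],"m":{"a":83,"o":97,"ubp":99}}}
After op 2 (remove /ej/xg/1): {"ej":{"ce":[93,70],"pa":{"ow":51,"vb":71,"y":75},"xg":[63,49,92]},"ixq":{"fdl":{"wy":71,"y":70},"hws":[13,92,57,5],"qx":{"gru":31,"x":17},"yip":[9,69,82,78,64]},"uq":{"gau":79,"wsu":{"adc":66,"ah":26,"cz":21}},"z":{"jkx":[66,62,80,24,84],"m":{"a":83,"o":97,"ubp":99}}}
After op 3 (add /uq/wsu/w 70): {"ej":{"ce":[93,70],"pa":{"ow":51,"vb":71,"y":75},"xg":[63,49,92]},"ixq":{"fdl":{"wy":71,"y":70},"hws":[13,92,57,5],"qx":{"gru":31,"x":17},"yip":[9,69,82,78,64]},"uq":{"gau":79,"wsu":{"adc":66,"ah":26,"cz":21,"w":70}},"z":{"jkx":[66,62,80,24,84],"m":{"a":83,"o":97,"ubp":99}}}
After op 4 (replace /ixq/qx/x 88): {"ej":{"ce":[93,70],"pa":{"ow":51,"vb":71,"y":75},"xg":[63,49,92]},"ixq":{"fdl":{"wy":71,"y":70},"hws":[13,92,57,5],"qx":{"gru":31,"x":88},"yip":[9,69,82,78,64]},"uq":{"gau":79,"wsu":{"adc":66,"ah":26,"cz":21,"w":70}},"z":{"jkx":[66,62,80,24,84],"m":{"a":83,"o":97,"ubp":99}}}
After op 5 (replace /ixq/hws/0 38): {"ej":{"ce":[93,70],"pa":{"ow":51,"vb":71,"y":75},"xg":[63,49,92]},"ixq":{"fdl":{"wy":71,"y":70},"hws":[38,92,57,5],"qx":{"gru":31,"x":88},"yip":[9,69,82,78,64]},"uq":{"gau":79,"wsu":{"adc":66,"ah":26,"cz":21,"w":70}},"z":{"jkx":[66,62,80,24,84],"m":{"a":83,"o":97,"ubp":99}}}
After op 6 (remove /ej/xg/2): {"ej":{"ce":[93,70],"pa":{"ow":51,"vb":71,"y":75},"xg":[63,49]},"ixq":{"fdl":{"wy":71,"y":70},"hws":[38,92,57,5],"qx":{"gru":31,"x":88},"yip":[9,69,82,78,64]},"uq":{"gau":79,"wsu":{"adc":66,"ah":26,"cz":21,"w":70}},"z":{"jkx":[66,62,80,24,84],"m":{"a":83,"o":97,"ubp":99}}}
After op 7 (replace /ej/xg/0 92): {"ej":{"ce":[93,70],"pa":{"ow":51,"vb":71,"y":75},"xg":[92,49]},"ixq":{"fdl":{"wy":71,"y":70},"hws":[38,92,57,5],"qx":{"gru":31,"x":88},"yip":[9,69,82,78,64]},"uq":{"gau":79,"wsu":{"adc":66,"ah":26,"cz":21,"w":70}},"z":{"jkx":[66,62,80,24,84],"m":{"a":83,"o":97,"ubp":99}}}
After op 8 (replace /z/m 59): {"ej":{"ce":[93,70],"pa":{"ow":51,"vb":71,"y":75},"xg":[92,49]},"ixq":{"fdl":{"wy":71,"y":70},"hws":[38,92,57,5],"qx":{"gru":31,"x":88},"yip":[9,69,82,78,64]},"uq":{"gau":79,"wsu":{"adc":66,"ah":26,"cz":21,"w":70}},"z":{"jkx":[66,62,80,24,84],"m":59}}
After op 9 (remove /ixq/yip/1): {"ej":{"ce":[93,70],"pa":{"ow":51,"vb":71,"y":75},"xg":[92,49]},"ixq":{"fdl":{"wy":71,"y":70},"hws":[38,92,57,5],"qx":{"gru":31,"x":88},"yip":[9,82,78,64]},"uq":{"gau":79,"wsu":{"adc":66,"ah":26,"cz":21,"w":70}},"z":{"jkx":[66,62,80,24,84],"m":59}}
After op 10 (replace /ixq/hws/1 21): {"ej":{"ce":[93,70],"pa":{"ow":51,"vb":71,"y":75},"xg":[92,49]},"ixq":{"fdl":{"wy":71,"y":70},"hws":[38,21,57,5],"qx":{"gru":31,"x":88},"yip":[9,82,78,64]},"uq":{"gau":79,"wsu":{"adc":66,"ah":26,"cz":21,"w":70}},"z":{"jkx":[66,62,80,24,84],"m":59}}
After op 11 (add /ixq/yip/0 27): {"ej":{"ce":[93,70],"pa":{"ow":51,"vb":71,"y":75},"xg":[92,49]},"ixq":{"fdl":{"wy":71,"y":70},"hws":[38,21,57,5],"qx":{"gru":31,"x":88},"yip":[27,9,82,78,64]},"uq":{"gau":79,"wsu":{"adc":66,"ah":26,"cz":21,"w":70}},"z":{"jkx":[66,62,80,24,84],"m":59}}
Value at /uq/wsu/w: 70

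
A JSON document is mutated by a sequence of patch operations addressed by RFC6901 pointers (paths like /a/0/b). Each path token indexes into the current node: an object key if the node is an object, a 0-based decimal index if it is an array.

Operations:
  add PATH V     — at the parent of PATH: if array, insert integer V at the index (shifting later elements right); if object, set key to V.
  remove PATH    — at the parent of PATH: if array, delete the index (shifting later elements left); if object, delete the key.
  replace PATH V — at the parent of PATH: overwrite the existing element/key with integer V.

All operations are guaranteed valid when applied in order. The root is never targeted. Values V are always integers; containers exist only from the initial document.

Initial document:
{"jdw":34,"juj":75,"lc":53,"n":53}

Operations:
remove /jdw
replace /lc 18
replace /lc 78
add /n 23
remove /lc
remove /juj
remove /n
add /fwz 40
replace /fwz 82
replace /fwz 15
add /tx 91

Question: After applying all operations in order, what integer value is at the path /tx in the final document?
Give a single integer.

Answer: 91

Derivation:
After op 1 (remove /jdw): {"juj":75,"lc":53,"n":53}
After op 2 (replace /lc 18): {"juj":75,"lc":18,"n":53}
After op 3 (replace /lc 78): {"juj":75,"lc":78,"n":53}
After op 4 (add /n 23): {"juj":75,"lc":78,"n":23}
After op 5 (remove /lc): {"juj":75,"n":23}
After op 6 (remove /juj): {"n":23}
After op 7 (remove /n): {}
After op 8 (add /fwz 40): {"fwz":40}
After op 9 (replace /fwz 82): {"fwz":82}
After op 10 (replace /fwz 15): {"fwz":15}
After op 11 (add /tx 91): {"fwz":15,"tx":91}
Value at /tx: 91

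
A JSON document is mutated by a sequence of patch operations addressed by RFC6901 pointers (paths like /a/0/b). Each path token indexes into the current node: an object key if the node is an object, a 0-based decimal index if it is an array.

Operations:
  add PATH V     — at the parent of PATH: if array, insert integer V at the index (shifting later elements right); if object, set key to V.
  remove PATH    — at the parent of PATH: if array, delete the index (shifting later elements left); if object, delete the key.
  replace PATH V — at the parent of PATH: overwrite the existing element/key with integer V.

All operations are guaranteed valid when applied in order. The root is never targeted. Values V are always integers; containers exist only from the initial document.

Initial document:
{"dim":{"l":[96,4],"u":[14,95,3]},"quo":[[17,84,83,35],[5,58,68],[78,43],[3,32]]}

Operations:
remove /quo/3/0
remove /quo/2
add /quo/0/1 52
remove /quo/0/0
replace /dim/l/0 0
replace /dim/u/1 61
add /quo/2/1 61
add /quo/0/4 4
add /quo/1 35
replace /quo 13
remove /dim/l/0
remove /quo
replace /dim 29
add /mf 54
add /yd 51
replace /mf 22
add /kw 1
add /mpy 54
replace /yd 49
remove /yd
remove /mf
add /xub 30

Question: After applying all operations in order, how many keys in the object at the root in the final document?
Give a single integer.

After op 1 (remove /quo/3/0): {"dim":{"l":[96,4],"u":[14,95,3]},"quo":[[17,84,83,35],[5,58,68],[78,43],[32]]}
After op 2 (remove /quo/2): {"dim":{"l":[96,4],"u":[14,95,3]},"quo":[[17,84,83,35],[5,58,68],[32]]}
After op 3 (add /quo/0/1 52): {"dim":{"l":[96,4],"u":[14,95,3]},"quo":[[17,52,84,83,35],[5,58,68],[32]]}
After op 4 (remove /quo/0/0): {"dim":{"l":[96,4],"u":[14,95,3]},"quo":[[52,84,83,35],[5,58,68],[32]]}
After op 5 (replace /dim/l/0 0): {"dim":{"l":[0,4],"u":[14,95,3]},"quo":[[52,84,83,35],[5,58,68],[32]]}
After op 6 (replace /dim/u/1 61): {"dim":{"l":[0,4],"u":[14,61,3]},"quo":[[52,84,83,35],[5,58,68],[32]]}
After op 7 (add /quo/2/1 61): {"dim":{"l":[0,4],"u":[14,61,3]},"quo":[[52,84,83,35],[5,58,68],[32,61]]}
After op 8 (add /quo/0/4 4): {"dim":{"l":[0,4],"u":[14,61,3]},"quo":[[52,84,83,35,4],[5,58,68],[32,61]]}
After op 9 (add /quo/1 35): {"dim":{"l":[0,4],"u":[14,61,3]},"quo":[[52,84,83,35,4],35,[5,58,68],[32,61]]}
After op 10 (replace /quo 13): {"dim":{"l":[0,4],"u":[14,61,3]},"quo":13}
After op 11 (remove /dim/l/0): {"dim":{"l":[4],"u":[14,61,3]},"quo":13}
After op 12 (remove /quo): {"dim":{"l":[4],"u":[14,61,3]}}
After op 13 (replace /dim 29): {"dim":29}
After op 14 (add /mf 54): {"dim":29,"mf":54}
After op 15 (add /yd 51): {"dim":29,"mf":54,"yd":51}
After op 16 (replace /mf 22): {"dim":29,"mf":22,"yd":51}
After op 17 (add /kw 1): {"dim":29,"kw":1,"mf":22,"yd":51}
After op 18 (add /mpy 54): {"dim":29,"kw":1,"mf":22,"mpy":54,"yd":51}
After op 19 (replace /yd 49): {"dim":29,"kw":1,"mf":22,"mpy":54,"yd":49}
After op 20 (remove /yd): {"dim":29,"kw":1,"mf":22,"mpy":54}
After op 21 (remove /mf): {"dim":29,"kw":1,"mpy":54}
After op 22 (add /xub 30): {"dim":29,"kw":1,"mpy":54,"xub":30}
Size at the root: 4

Answer: 4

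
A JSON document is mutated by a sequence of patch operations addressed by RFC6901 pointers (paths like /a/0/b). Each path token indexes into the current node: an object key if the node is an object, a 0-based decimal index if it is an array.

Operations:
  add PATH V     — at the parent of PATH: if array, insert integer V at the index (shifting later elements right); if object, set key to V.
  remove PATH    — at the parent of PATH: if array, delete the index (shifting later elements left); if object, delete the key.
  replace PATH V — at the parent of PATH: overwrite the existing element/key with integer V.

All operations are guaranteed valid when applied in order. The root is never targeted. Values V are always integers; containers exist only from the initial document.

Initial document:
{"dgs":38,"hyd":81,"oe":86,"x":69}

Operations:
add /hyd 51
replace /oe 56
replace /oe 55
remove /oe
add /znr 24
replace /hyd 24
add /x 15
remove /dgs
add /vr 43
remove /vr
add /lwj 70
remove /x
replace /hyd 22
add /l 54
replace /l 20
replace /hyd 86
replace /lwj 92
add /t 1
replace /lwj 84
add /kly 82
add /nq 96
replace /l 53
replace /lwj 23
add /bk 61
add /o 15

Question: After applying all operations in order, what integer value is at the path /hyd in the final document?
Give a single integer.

Answer: 86

Derivation:
After op 1 (add /hyd 51): {"dgs":38,"hyd":51,"oe":86,"x":69}
After op 2 (replace /oe 56): {"dgs":38,"hyd":51,"oe":56,"x":69}
After op 3 (replace /oe 55): {"dgs":38,"hyd":51,"oe":55,"x":69}
After op 4 (remove /oe): {"dgs":38,"hyd":51,"x":69}
After op 5 (add /znr 24): {"dgs":38,"hyd":51,"x":69,"znr":24}
After op 6 (replace /hyd 24): {"dgs":38,"hyd":24,"x":69,"znr":24}
After op 7 (add /x 15): {"dgs":38,"hyd":24,"x":15,"znr":24}
After op 8 (remove /dgs): {"hyd":24,"x":15,"znr":24}
After op 9 (add /vr 43): {"hyd":24,"vr":43,"x":15,"znr":24}
After op 10 (remove /vr): {"hyd":24,"x":15,"znr":24}
After op 11 (add /lwj 70): {"hyd":24,"lwj":70,"x":15,"znr":24}
After op 12 (remove /x): {"hyd":24,"lwj":70,"znr":24}
After op 13 (replace /hyd 22): {"hyd":22,"lwj":70,"znr":24}
After op 14 (add /l 54): {"hyd":22,"l":54,"lwj":70,"znr":24}
After op 15 (replace /l 20): {"hyd":22,"l":20,"lwj":70,"znr":24}
After op 16 (replace /hyd 86): {"hyd":86,"l":20,"lwj":70,"znr":24}
After op 17 (replace /lwj 92): {"hyd":86,"l":20,"lwj":92,"znr":24}
After op 18 (add /t 1): {"hyd":86,"l":20,"lwj":92,"t":1,"znr":24}
After op 19 (replace /lwj 84): {"hyd":86,"l":20,"lwj":84,"t":1,"znr":24}
After op 20 (add /kly 82): {"hyd":86,"kly":82,"l":20,"lwj":84,"t":1,"znr":24}
After op 21 (add /nq 96): {"hyd":86,"kly":82,"l":20,"lwj":84,"nq":96,"t":1,"znr":24}
After op 22 (replace /l 53): {"hyd":86,"kly":82,"l":53,"lwj":84,"nq":96,"t":1,"znr":24}
After op 23 (replace /lwj 23): {"hyd":86,"kly":82,"l":53,"lwj":23,"nq":96,"t":1,"znr":24}
After op 24 (add /bk 61): {"bk":61,"hyd":86,"kly":82,"l":53,"lwj":23,"nq":96,"t":1,"znr":24}
After op 25 (add /o 15): {"bk":61,"hyd":86,"kly":82,"l":53,"lwj":23,"nq":96,"o":15,"t":1,"znr":24}
Value at /hyd: 86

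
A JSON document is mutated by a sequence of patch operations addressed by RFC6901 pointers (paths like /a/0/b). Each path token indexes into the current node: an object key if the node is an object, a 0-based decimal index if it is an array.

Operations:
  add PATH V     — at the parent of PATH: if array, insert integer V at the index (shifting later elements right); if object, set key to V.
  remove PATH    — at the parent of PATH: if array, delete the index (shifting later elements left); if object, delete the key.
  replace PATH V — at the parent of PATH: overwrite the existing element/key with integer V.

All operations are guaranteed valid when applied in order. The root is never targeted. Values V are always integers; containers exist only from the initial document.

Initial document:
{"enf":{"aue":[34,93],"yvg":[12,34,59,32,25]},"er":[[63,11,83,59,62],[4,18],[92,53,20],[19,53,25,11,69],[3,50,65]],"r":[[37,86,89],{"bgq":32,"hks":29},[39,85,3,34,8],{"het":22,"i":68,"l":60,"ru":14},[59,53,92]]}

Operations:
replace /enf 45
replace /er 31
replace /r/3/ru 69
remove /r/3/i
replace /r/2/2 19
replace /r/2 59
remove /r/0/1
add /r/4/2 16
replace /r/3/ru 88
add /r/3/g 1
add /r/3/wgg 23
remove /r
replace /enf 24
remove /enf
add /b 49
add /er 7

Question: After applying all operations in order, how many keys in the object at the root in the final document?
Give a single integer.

Answer: 2

Derivation:
After op 1 (replace /enf 45): {"enf":45,"er":[[63,11,83,59,62],[4,18],[92,53,20],[19,53,25,11,69],[3,50,65]],"r":[[37,86,89],{"bgq":32,"hks":29},[39,85,3,34,8],{"het":22,"i":68,"l":60,"ru":14},[59,53,92]]}
After op 2 (replace /er 31): {"enf":45,"er":31,"r":[[37,86,89],{"bgq":32,"hks":29},[39,85,3,34,8],{"het":22,"i":68,"l":60,"ru":14},[59,53,92]]}
After op 3 (replace /r/3/ru 69): {"enf":45,"er":31,"r":[[37,86,89],{"bgq":32,"hks":29},[39,85,3,34,8],{"het":22,"i":68,"l":60,"ru":69},[59,53,92]]}
After op 4 (remove /r/3/i): {"enf":45,"er":31,"r":[[37,86,89],{"bgq":32,"hks":29},[39,85,3,34,8],{"het":22,"l":60,"ru":69},[59,53,92]]}
After op 5 (replace /r/2/2 19): {"enf":45,"er":31,"r":[[37,86,89],{"bgq":32,"hks":29},[39,85,19,34,8],{"het":22,"l":60,"ru":69},[59,53,92]]}
After op 6 (replace /r/2 59): {"enf":45,"er":31,"r":[[37,86,89],{"bgq":32,"hks":29},59,{"het":22,"l":60,"ru":69},[59,53,92]]}
After op 7 (remove /r/0/1): {"enf":45,"er":31,"r":[[37,89],{"bgq":32,"hks":29},59,{"het":22,"l":60,"ru":69},[59,53,92]]}
After op 8 (add /r/4/2 16): {"enf":45,"er":31,"r":[[37,89],{"bgq":32,"hks":29},59,{"het":22,"l":60,"ru":69},[59,53,16,92]]}
After op 9 (replace /r/3/ru 88): {"enf":45,"er":31,"r":[[37,89],{"bgq":32,"hks":29},59,{"het":22,"l":60,"ru":88},[59,53,16,92]]}
After op 10 (add /r/3/g 1): {"enf":45,"er":31,"r":[[37,89],{"bgq":32,"hks":29},59,{"g":1,"het":22,"l":60,"ru":88},[59,53,16,92]]}
After op 11 (add /r/3/wgg 23): {"enf":45,"er":31,"r":[[37,89],{"bgq":32,"hks":29},59,{"g":1,"het":22,"l":60,"ru":88,"wgg":23},[59,53,16,92]]}
After op 12 (remove /r): {"enf":45,"er":31}
After op 13 (replace /enf 24): {"enf":24,"er":31}
After op 14 (remove /enf): {"er":31}
After op 15 (add /b 49): {"b":49,"er":31}
After op 16 (add /er 7): {"b":49,"er":7}
Size at the root: 2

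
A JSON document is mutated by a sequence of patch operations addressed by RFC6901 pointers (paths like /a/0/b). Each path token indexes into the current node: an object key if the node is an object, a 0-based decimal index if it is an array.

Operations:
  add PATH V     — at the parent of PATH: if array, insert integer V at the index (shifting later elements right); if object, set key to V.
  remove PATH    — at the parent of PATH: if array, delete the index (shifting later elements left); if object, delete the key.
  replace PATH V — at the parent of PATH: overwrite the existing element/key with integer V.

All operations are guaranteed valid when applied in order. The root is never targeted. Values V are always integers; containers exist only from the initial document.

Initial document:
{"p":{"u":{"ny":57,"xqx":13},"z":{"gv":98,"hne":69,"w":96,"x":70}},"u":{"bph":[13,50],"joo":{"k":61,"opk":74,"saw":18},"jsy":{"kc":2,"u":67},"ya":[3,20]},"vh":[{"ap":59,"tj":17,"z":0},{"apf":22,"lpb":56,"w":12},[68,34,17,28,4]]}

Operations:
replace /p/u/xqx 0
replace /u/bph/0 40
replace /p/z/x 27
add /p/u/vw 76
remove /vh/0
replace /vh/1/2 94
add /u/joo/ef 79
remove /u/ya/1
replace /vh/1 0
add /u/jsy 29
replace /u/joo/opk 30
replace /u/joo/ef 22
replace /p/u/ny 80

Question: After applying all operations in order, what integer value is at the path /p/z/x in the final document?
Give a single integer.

Answer: 27

Derivation:
After op 1 (replace /p/u/xqx 0): {"p":{"u":{"ny":57,"xqx":0},"z":{"gv":98,"hne":69,"w":96,"x":70}},"u":{"bph":[13,50],"joo":{"k":61,"opk":74,"saw":18},"jsy":{"kc":2,"u":67},"ya":[3,20]},"vh":[{"ap":59,"tj":17,"z":0},{"apf":22,"lpb":56,"w":12},[68,34,17,28,4]]}
After op 2 (replace /u/bph/0 40): {"p":{"u":{"ny":57,"xqx":0},"z":{"gv":98,"hne":69,"w":96,"x":70}},"u":{"bph":[40,50],"joo":{"k":61,"opk":74,"saw":18},"jsy":{"kc":2,"u":67},"ya":[3,20]},"vh":[{"ap":59,"tj":17,"z":0},{"apf":22,"lpb":56,"w":12},[68,34,17,28,4]]}
After op 3 (replace /p/z/x 27): {"p":{"u":{"ny":57,"xqx":0},"z":{"gv":98,"hne":69,"w":96,"x":27}},"u":{"bph":[40,50],"joo":{"k":61,"opk":74,"saw":18},"jsy":{"kc":2,"u":67},"ya":[3,20]},"vh":[{"ap":59,"tj":17,"z":0},{"apf":22,"lpb":56,"w":12},[68,34,17,28,4]]}
After op 4 (add /p/u/vw 76): {"p":{"u":{"ny":57,"vw":76,"xqx":0},"z":{"gv":98,"hne":69,"w":96,"x":27}},"u":{"bph":[40,50],"joo":{"k":61,"opk":74,"saw":18},"jsy":{"kc":2,"u":67},"ya":[3,20]},"vh":[{"ap":59,"tj":17,"z":0},{"apf":22,"lpb":56,"w":12},[68,34,17,28,4]]}
After op 5 (remove /vh/0): {"p":{"u":{"ny":57,"vw":76,"xqx":0},"z":{"gv":98,"hne":69,"w":96,"x":27}},"u":{"bph":[40,50],"joo":{"k":61,"opk":74,"saw":18},"jsy":{"kc":2,"u":67},"ya":[3,20]},"vh":[{"apf":22,"lpb":56,"w":12},[68,34,17,28,4]]}
After op 6 (replace /vh/1/2 94): {"p":{"u":{"ny":57,"vw":76,"xqx":0},"z":{"gv":98,"hne":69,"w":96,"x":27}},"u":{"bph":[40,50],"joo":{"k":61,"opk":74,"saw":18},"jsy":{"kc":2,"u":67},"ya":[3,20]},"vh":[{"apf":22,"lpb":56,"w":12},[68,34,94,28,4]]}
After op 7 (add /u/joo/ef 79): {"p":{"u":{"ny":57,"vw":76,"xqx":0},"z":{"gv":98,"hne":69,"w":96,"x":27}},"u":{"bph":[40,50],"joo":{"ef":79,"k":61,"opk":74,"saw":18},"jsy":{"kc":2,"u":67},"ya":[3,20]},"vh":[{"apf":22,"lpb":56,"w":12},[68,34,94,28,4]]}
After op 8 (remove /u/ya/1): {"p":{"u":{"ny":57,"vw":76,"xqx":0},"z":{"gv":98,"hne":69,"w":96,"x":27}},"u":{"bph":[40,50],"joo":{"ef":79,"k":61,"opk":74,"saw":18},"jsy":{"kc":2,"u":67},"ya":[3]},"vh":[{"apf":22,"lpb":56,"w":12},[68,34,94,28,4]]}
After op 9 (replace /vh/1 0): {"p":{"u":{"ny":57,"vw":76,"xqx":0},"z":{"gv":98,"hne":69,"w":96,"x":27}},"u":{"bph":[40,50],"joo":{"ef":79,"k":61,"opk":74,"saw":18},"jsy":{"kc":2,"u":67},"ya":[3]},"vh":[{"apf":22,"lpb":56,"w":12},0]}
After op 10 (add /u/jsy 29): {"p":{"u":{"ny":57,"vw":76,"xqx":0},"z":{"gv":98,"hne":69,"w":96,"x":27}},"u":{"bph":[40,50],"joo":{"ef":79,"k":61,"opk":74,"saw":18},"jsy":29,"ya":[3]},"vh":[{"apf":22,"lpb":56,"w":12},0]}
After op 11 (replace /u/joo/opk 30): {"p":{"u":{"ny":57,"vw":76,"xqx":0},"z":{"gv":98,"hne":69,"w":96,"x":27}},"u":{"bph":[40,50],"joo":{"ef":79,"k":61,"opk":30,"saw":18},"jsy":29,"ya":[3]},"vh":[{"apf":22,"lpb":56,"w":12},0]}
After op 12 (replace /u/joo/ef 22): {"p":{"u":{"ny":57,"vw":76,"xqx":0},"z":{"gv":98,"hne":69,"w":96,"x":27}},"u":{"bph":[40,50],"joo":{"ef":22,"k":61,"opk":30,"saw":18},"jsy":29,"ya":[3]},"vh":[{"apf":22,"lpb":56,"w":12},0]}
After op 13 (replace /p/u/ny 80): {"p":{"u":{"ny":80,"vw":76,"xqx":0},"z":{"gv":98,"hne":69,"w":96,"x":27}},"u":{"bph":[40,50],"joo":{"ef":22,"k":61,"opk":30,"saw":18},"jsy":29,"ya":[3]},"vh":[{"apf":22,"lpb":56,"w":12},0]}
Value at /p/z/x: 27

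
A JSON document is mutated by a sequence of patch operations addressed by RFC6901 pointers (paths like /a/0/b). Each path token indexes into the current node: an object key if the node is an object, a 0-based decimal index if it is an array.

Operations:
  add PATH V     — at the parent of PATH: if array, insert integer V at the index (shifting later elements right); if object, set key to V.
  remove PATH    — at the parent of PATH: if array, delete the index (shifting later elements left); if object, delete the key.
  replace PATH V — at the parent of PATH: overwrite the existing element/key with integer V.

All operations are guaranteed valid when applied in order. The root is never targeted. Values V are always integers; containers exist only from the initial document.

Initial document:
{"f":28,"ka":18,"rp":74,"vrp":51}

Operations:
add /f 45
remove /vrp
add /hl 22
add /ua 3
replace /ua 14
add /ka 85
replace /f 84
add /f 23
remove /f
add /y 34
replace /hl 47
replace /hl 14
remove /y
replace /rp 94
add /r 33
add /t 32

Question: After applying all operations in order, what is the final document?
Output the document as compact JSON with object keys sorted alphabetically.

After op 1 (add /f 45): {"f":45,"ka":18,"rp":74,"vrp":51}
After op 2 (remove /vrp): {"f":45,"ka":18,"rp":74}
After op 3 (add /hl 22): {"f":45,"hl":22,"ka":18,"rp":74}
After op 4 (add /ua 3): {"f":45,"hl":22,"ka":18,"rp":74,"ua":3}
After op 5 (replace /ua 14): {"f":45,"hl":22,"ka":18,"rp":74,"ua":14}
After op 6 (add /ka 85): {"f":45,"hl":22,"ka":85,"rp":74,"ua":14}
After op 7 (replace /f 84): {"f":84,"hl":22,"ka":85,"rp":74,"ua":14}
After op 8 (add /f 23): {"f":23,"hl":22,"ka":85,"rp":74,"ua":14}
After op 9 (remove /f): {"hl":22,"ka":85,"rp":74,"ua":14}
After op 10 (add /y 34): {"hl":22,"ka":85,"rp":74,"ua":14,"y":34}
After op 11 (replace /hl 47): {"hl":47,"ka":85,"rp":74,"ua":14,"y":34}
After op 12 (replace /hl 14): {"hl":14,"ka":85,"rp":74,"ua":14,"y":34}
After op 13 (remove /y): {"hl":14,"ka":85,"rp":74,"ua":14}
After op 14 (replace /rp 94): {"hl":14,"ka":85,"rp":94,"ua":14}
After op 15 (add /r 33): {"hl":14,"ka":85,"r":33,"rp":94,"ua":14}
After op 16 (add /t 32): {"hl":14,"ka":85,"r":33,"rp":94,"t":32,"ua":14}

Answer: {"hl":14,"ka":85,"r":33,"rp":94,"t":32,"ua":14}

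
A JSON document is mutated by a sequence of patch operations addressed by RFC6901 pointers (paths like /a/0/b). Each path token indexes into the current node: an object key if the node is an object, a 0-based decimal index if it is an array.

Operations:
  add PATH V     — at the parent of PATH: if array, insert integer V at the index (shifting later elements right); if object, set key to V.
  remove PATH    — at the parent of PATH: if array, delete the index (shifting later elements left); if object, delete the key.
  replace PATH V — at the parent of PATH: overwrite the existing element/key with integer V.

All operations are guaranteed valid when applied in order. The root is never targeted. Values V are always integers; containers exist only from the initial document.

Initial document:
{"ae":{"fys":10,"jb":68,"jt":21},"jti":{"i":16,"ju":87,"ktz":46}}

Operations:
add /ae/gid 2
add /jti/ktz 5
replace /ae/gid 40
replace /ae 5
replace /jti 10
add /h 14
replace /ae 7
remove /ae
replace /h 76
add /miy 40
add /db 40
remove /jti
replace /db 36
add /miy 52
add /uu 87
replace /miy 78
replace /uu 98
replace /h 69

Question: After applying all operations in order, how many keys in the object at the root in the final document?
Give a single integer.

Answer: 4

Derivation:
After op 1 (add /ae/gid 2): {"ae":{"fys":10,"gid":2,"jb":68,"jt":21},"jti":{"i":16,"ju":87,"ktz":46}}
After op 2 (add /jti/ktz 5): {"ae":{"fys":10,"gid":2,"jb":68,"jt":21},"jti":{"i":16,"ju":87,"ktz":5}}
After op 3 (replace /ae/gid 40): {"ae":{"fys":10,"gid":40,"jb":68,"jt":21},"jti":{"i":16,"ju":87,"ktz":5}}
After op 4 (replace /ae 5): {"ae":5,"jti":{"i":16,"ju":87,"ktz":5}}
After op 5 (replace /jti 10): {"ae":5,"jti":10}
After op 6 (add /h 14): {"ae":5,"h":14,"jti":10}
After op 7 (replace /ae 7): {"ae":7,"h":14,"jti":10}
After op 8 (remove /ae): {"h":14,"jti":10}
After op 9 (replace /h 76): {"h":76,"jti":10}
After op 10 (add /miy 40): {"h":76,"jti":10,"miy":40}
After op 11 (add /db 40): {"db":40,"h":76,"jti":10,"miy":40}
After op 12 (remove /jti): {"db":40,"h":76,"miy":40}
After op 13 (replace /db 36): {"db":36,"h":76,"miy":40}
After op 14 (add /miy 52): {"db":36,"h":76,"miy":52}
After op 15 (add /uu 87): {"db":36,"h":76,"miy":52,"uu":87}
After op 16 (replace /miy 78): {"db":36,"h":76,"miy":78,"uu":87}
After op 17 (replace /uu 98): {"db":36,"h":76,"miy":78,"uu":98}
After op 18 (replace /h 69): {"db":36,"h":69,"miy":78,"uu":98}
Size at the root: 4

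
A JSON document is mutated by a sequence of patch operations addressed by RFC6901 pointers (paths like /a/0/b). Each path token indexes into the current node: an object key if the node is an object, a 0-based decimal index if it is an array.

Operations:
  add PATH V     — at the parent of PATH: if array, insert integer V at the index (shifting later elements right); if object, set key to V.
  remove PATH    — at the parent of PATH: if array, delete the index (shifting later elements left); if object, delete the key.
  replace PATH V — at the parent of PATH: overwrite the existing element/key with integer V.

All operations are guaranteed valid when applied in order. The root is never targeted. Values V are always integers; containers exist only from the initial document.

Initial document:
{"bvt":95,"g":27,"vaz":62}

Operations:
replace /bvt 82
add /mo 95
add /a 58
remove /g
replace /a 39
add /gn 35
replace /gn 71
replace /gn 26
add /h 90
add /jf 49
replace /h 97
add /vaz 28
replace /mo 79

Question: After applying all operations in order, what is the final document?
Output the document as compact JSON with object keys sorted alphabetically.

Answer: {"a":39,"bvt":82,"gn":26,"h":97,"jf":49,"mo":79,"vaz":28}

Derivation:
After op 1 (replace /bvt 82): {"bvt":82,"g":27,"vaz":62}
After op 2 (add /mo 95): {"bvt":82,"g":27,"mo":95,"vaz":62}
After op 3 (add /a 58): {"a":58,"bvt":82,"g":27,"mo":95,"vaz":62}
After op 4 (remove /g): {"a":58,"bvt":82,"mo":95,"vaz":62}
After op 5 (replace /a 39): {"a":39,"bvt":82,"mo":95,"vaz":62}
After op 6 (add /gn 35): {"a":39,"bvt":82,"gn":35,"mo":95,"vaz":62}
After op 7 (replace /gn 71): {"a":39,"bvt":82,"gn":71,"mo":95,"vaz":62}
After op 8 (replace /gn 26): {"a":39,"bvt":82,"gn":26,"mo":95,"vaz":62}
After op 9 (add /h 90): {"a":39,"bvt":82,"gn":26,"h":90,"mo":95,"vaz":62}
After op 10 (add /jf 49): {"a":39,"bvt":82,"gn":26,"h":90,"jf":49,"mo":95,"vaz":62}
After op 11 (replace /h 97): {"a":39,"bvt":82,"gn":26,"h":97,"jf":49,"mo":95,"vaz":62}
After op 12 (add /vaz 28): {"a":39,"bvt":82,"gn":26,"h":97,"jf":49,"mo":95,"vaz":28}
After op 13 (replace /mo 79): {"a":39,"bvt":82,"gn":26,"h":97,"jf":49,"mo":79,"vaz":28}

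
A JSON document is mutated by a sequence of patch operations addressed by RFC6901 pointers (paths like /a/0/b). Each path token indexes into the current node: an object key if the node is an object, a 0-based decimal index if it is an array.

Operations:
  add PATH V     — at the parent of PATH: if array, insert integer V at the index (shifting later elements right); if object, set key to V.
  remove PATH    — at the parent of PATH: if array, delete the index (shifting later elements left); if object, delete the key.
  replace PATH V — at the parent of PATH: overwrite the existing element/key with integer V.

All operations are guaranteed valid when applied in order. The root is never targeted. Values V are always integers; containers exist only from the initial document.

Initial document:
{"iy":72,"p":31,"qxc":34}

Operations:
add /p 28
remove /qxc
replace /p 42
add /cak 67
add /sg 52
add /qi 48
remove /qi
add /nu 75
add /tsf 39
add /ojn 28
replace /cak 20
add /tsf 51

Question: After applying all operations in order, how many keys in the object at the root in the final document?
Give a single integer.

After op 1 (add /p 28): {"iy":72,"p":28,"qxc":34}
After op 2 (remove /qxc): {"iy":72,"p":28}
After op 3 (replace /p 42): {"iy":72,"p":42}
After op 4 (add /cak 67): {"cak":67,"iy":72,"p":42}
After op 5 (add /sg 52): {"cak":67,"iy":72,"p":42,"sg":52}
After op 6 (add /qi 48): {"cak":67,"iy":72,"p":42,"qi":48,"sg":52}
After op 7 (remove /qi): {"cak":67,"iy":72,"p":42,"sg":52}
After op 8 (add /nu 75): {"cak":67,"iy":72,"nu":75,"p":42,"sg":52}
After op 9 (add /tsf 39): {"cak":67,"iy":72,"nu":75,"p":42,"sg":52,"tsf":39}
After op 10 (add /ojn 28): {"cak":67,"iy":72,"nu":75,"ojn":28,"p":42,"sg":52,"tsf":39}
After op 11 (replace /cak 20): {"cak":20,"iy":72,"nu":75,"ojn":28,"p":42,"sg":52,"tsf":39}
After op 12 (add /tsf 51): {"cak":20,"iy":72,"nu":75,"ojn":28,"p":42,"sg":52,"tsf":51}
Size at the root: 7

Answer: 7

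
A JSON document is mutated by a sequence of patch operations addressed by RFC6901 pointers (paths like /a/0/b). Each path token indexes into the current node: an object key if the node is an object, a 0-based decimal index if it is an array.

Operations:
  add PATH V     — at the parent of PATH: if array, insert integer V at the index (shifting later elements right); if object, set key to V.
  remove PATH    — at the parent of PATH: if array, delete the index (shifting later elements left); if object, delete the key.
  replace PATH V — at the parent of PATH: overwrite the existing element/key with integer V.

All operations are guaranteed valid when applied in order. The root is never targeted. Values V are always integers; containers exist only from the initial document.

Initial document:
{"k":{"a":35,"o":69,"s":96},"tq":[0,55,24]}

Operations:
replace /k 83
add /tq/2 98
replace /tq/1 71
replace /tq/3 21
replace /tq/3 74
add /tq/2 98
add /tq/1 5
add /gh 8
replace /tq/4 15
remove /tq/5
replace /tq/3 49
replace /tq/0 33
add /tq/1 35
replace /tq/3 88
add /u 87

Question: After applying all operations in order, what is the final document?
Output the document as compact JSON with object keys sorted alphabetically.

After op 1 (replace /k 83): {"k":83,"tq":[0,55,24]}
After op 2 (add /tq/2 98): {"k":83,"tq":[0,55,98,24]}
After op 3 (replace /tq/1 71): {"k":83,"tq":[0,71,98,24]}
After op 4 (replace /tq/3 21): {"k":83,"tq":[0,71,98,21]}
After op 5 (replace /tq/3 74): {"k":83,"tq":[0,71,98,74]}
After op 6 (add /tq/2 98): {"k":83,"tq":[0,71,98,98,74]}
After op 7 (add /tq/1 5): {"k":83,"tq":[0,5,71,98,98,74]}
After op 8 (add /gh 8): {"gh":8,"k":83,"tq":[0,5,71,98,98,74]}
After op 9 (replace /tq/4 15): {"gh":8,"k":83,"tq":[0,5,71,98,15,74]}
After op 10 (remove /tq/5): {"gh":8,"k":83,"tq":[0,5,71,98,15]}
After op 11 (replace /tq/3 49): {"gh":8,"k":83,"tq":[0,5,71,49,15]}
After op 12 (replace /tq/0 33): {"gh":8,"k":83,"tq":[33,5,71,49,15]}
After op 13 (add /tq/1 35): {"gh":8,"k":83,"tq":[33,35,5,71,49,15]}
After op 14 (replace /tq/3 88): {"gh":8,"k":83,"tq":[33,35,5,88,49,15]}
After op 15 (add /u 87): {"gh":8,"k":83,"tq":[33,35,5,88,49,15],"u":87}

Answer: {"gh":8,"k":83,"tq":[33,35,5,88,49,15],"u":87}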